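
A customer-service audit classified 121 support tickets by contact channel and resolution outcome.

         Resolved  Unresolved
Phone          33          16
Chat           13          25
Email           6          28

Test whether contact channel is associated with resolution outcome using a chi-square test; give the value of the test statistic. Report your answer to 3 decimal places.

21.968

Row totals: 49, 38, 34. Column totals: 52, 69. Grand total N = 121.
Expected counts (row total × column total / N):
  Phone, Resolved: 49×52/121 = 21.05785
  Phone, Unresolved: 49×69/121 = 27.94215
  Chat, Resolved: 38×52/121 = 16.33058
  Chat, Unresolved: 38×69/121 = 21.66942
  Email, Resolved: 34×52/121 = 14.61157
  Email, Unresolved: 34×69/121 = 19.38843
Contributions (O − E)²/E:
  (33 − 21.05785)²/21.05785 = 6.7725
  (16 − 27.94215)²/27.94215 = 5.1039
  (13 − 16.33058)²/16.33058 = 0.6793
  (25 − 21.66942)²/21.66942 = 0.5119
  (6 − 14.61157)²/14.61157 = 5.0754
  (28 − 19.38843)²/19.38843 = 3.8249
χ² = 6.7725 + 5.1039 + 0.6793 + 0.5119 + 5.0754 + 3.8249 = 21.968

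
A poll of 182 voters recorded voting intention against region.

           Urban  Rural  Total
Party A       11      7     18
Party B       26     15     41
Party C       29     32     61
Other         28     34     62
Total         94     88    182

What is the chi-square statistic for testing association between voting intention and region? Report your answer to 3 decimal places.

4.375

Grand total N = 182.
Expected counts (row total × column total / N):
  Party A, Urban: 18×94/182 = 9.2967
  Party A, Rural: 18×88/182 = 8.7033
  Party B, Urban: 41×94/182 = 21.1758
  Party B, Rural: 41×88/182 = 19.8242
  Party C, Urban: 61×94/182 = 31.5055
  Party C, Rural: 61×88/182 = 29.4945
  Other, Urban: 62×94/182 = 32.0220
  Other, Rural: 62×88/182 = 29.9780
Contributions (O − E)²/E:
  (11 − 9.2967)²/9.2967 = 0.3121
  (7 − 8.7033)²/8.7033 = 0.3333
  (26 − 21.1758)²/21.1758 = 1.0990
  (15 − 19.8242)²/19.8242 = 1.1740
  (29 − 31.5055)²/31.5055 = 0.1993
  (32 − 29.4945)²/29.4945 = 0.2128
  (28 − 32.0220)²/32.0220 = 0.5052
  (34 − 29.9780)²/29.9780 = 0.5396
χ² = 0.3121 + 0.3333 + 1.0990 + 1.1740 + 0.1993 + 0.2128 + 0.5052 + 0.5396 = 4.375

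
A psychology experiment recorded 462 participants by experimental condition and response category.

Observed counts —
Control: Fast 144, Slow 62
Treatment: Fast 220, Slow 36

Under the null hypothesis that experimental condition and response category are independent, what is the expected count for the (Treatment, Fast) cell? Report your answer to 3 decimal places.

201.697

Row total (Treatment) = 256; column total (Fast) = 364; grand total N = 462.
Expected count = (row total × column total) / N = 256 × 364 / 462 = 201.697.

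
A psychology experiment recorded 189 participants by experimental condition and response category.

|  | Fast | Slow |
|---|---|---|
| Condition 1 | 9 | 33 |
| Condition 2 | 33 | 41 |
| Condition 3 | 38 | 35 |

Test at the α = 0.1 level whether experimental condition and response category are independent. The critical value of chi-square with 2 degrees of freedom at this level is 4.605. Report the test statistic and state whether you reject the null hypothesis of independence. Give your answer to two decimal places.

Row totals: 42, 74, 73. Column totals: 80, 109. Grand total N = 189.
Expected counts (row total × column total / N):
  Condition 1, Fast: 42×80/189 = 17.778
  Condition 1, Slow: 42×109/189 = 24.222
  Condition 2, Fast: 74×80/189 = 31.323
  Condition 2, Slow: 74×109/189 = 42.677
  Condition 3, Fast: 73×80/189 = 30.899
  Condition 3, Slow: 73×109/189 = 42.101
Contributions (O − E)²/E:
  (9 − 17.778)²/17.778 = 4.3342
  (33 − 24.222)²/24.222 = 3.1811
  (33 − 31.323)²/31.323 = 0.0898
  (41 − 42.677)²/42.677 = 0.0659
  (38 − 30.899)²/30.899 = 1.6319
  (35 − 42.101)²/42.101 = 1.1977
χ² = 4.3342 + 3.1811 + 0.0898 + 0.0659 + 1.6319 + 1.1977 = 10.50
df = (3−1)(2−1) = 2. Since 10.50 > 4.605, reject the null hypothesis of independence at α = 0.1.

10.50; reject H₀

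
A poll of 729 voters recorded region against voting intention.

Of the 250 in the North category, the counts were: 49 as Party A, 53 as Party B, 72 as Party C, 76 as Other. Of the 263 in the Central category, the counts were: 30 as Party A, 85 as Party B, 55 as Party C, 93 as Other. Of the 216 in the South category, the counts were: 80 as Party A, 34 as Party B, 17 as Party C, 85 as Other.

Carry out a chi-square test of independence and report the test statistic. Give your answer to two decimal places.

79.99

Row totals: 250, 263, 216. Column totals: 159, 172, 144, 254. Grand total N = 729.
Expected counts (row total × column total / N):
  North, Party A: 250×159/729 = 54.527
  North, Party B: 250×172/729 = 58.985
  North, Party C: 250×144/729 = 49.383
  North, Other: 250×254/729 = 87.106
  Central, Party A: 263×159/729 = 57.362
  Central, Party B: 263×172/729 = 62.052
  Central, Party C: 263×144/729 = 51.951
  Central, Other: 263×254/729 = 91.635
  South, Party A: 216×159/729 = 47.111
  South, Party B: 216×172/729 = 50.963
  South, Party C: 216×144/729 = 42.667
  South, Other: 216×254/729 = 75.259
Contributions (O − E)²/E:
  (49 − 54.527)²/54.527 = 0.5602
  (53 − 58.985)²/58.985 = 0.6073
  (72 − 49.383)²/49.383 = 10.3584
  (76 − 87.106)²/87.106 = 1.4160
  (30 − 57.362)²/57.362 = 13.0518
  (85 − 62.052)²/62.052 = 8.4866
  (55 − 51.951)²/51.951 = 0.1789
  (93 − 91.635)²/91.635 = 0.0203
  (80 − 47.111)²/47.111 = 22.9604
  (34 − 50.963)²/50.963 = 5.6461
  (17 − 42.667)²/42.667 = 15.4404
  (85 − 75.259)²/75.259 = 1.2608
χ² = 0.5602 + 0.6073 + 10.3584 + 1.4160 + 13.0518 + 8.4866 + 0.1789 + 0.0203 + 22.9604 + 5.6461 + 15.4404 + 1.2608 = 79.99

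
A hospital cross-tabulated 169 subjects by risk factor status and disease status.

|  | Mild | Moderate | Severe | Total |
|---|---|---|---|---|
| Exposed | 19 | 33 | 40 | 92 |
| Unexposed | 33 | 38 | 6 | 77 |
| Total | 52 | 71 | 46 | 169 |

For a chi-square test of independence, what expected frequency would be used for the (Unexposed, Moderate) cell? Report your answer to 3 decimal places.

32.349

Row total (Unexposed) = 77; column total (Moderate) = 71; grand total N = 169.
Expected count = (row total × column total) / N = 77 × 71 / 169 = 32.349.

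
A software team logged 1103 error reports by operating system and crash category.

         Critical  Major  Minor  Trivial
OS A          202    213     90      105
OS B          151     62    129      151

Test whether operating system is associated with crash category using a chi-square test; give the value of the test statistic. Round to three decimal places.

94.140

Row totals: 610, 493. Column totals: 353, 275, 219, 256. Grand total N = 1103.
Expected counts (row total × column total / N):
  OS A, Critical: 610×353/1103 = 195.2221
  OS A, Major: 610×275/1103 = 152.0852
  OS A, Minor: 610×219/1103 = 121.1151
  OS A, Trivial: 610×256/1103 = 141.5775
  OS B, Critical: 493×353/1103 = 157.7779
  OS B, Major: 493×275/1103 = 122.9148
  OS B, Minor: 493×219/1103 = 97.8849
  OS B, Trivial: 493×256/1103 = 114.4225
Contributions (O − E)²/E:
  (202 − 195.2221)²/195.2221 = 0.2353
  (213 − 152.0852)²/152.0852 = 24.3983
  (90 − 121.1151)²/121.1151 = 7.9936
  (105 − 141.5775)²/141.5775 = 9.4500
  (151 − 157.7779)²/157.7779 = 0.2912
  (62 − 122.9148)²/122.9148 = 30.1885
  (129 − 97.8849)²/97.8849 = 9.8907
  (151 − 114.4225)²/114.4225 = 11.6927
χ² = 0.2353 + 24.3983 + 7.9936 + 9.4500 + 0.2912 + 30.1885 + 9.8907 + 11.6927 = 94.140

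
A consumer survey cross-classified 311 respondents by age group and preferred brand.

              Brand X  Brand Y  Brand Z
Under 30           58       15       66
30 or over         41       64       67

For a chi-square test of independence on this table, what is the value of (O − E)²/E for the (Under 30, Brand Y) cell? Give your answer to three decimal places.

11.681

Row total (Under 30) = 139; column total (Brand Y) = 79; N = 311.
Expected count E = 139 × 79 / 311 = 35.3087.
Contribution = (O − E)²/E = (15 − 35.3087)² / 35.3087 = 11.681.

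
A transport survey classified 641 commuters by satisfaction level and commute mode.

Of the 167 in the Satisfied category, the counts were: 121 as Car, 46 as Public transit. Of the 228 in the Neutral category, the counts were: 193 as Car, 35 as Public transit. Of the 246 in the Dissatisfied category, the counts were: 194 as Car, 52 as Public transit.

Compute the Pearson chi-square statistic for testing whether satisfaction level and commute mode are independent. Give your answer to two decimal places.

Row totals: 167, 228, 246. Column totals: 508, 133. Grand total N = 641.
Expected counts (row total × column total / N):
  Satisfied, Car: 167×508/641 = 132.349
  Satisfied, Public transit: 167×133/641 = 34.651
  Neutral, Car: 228×508/641 = 180.693
  Neutral, Public transit: 228×133/641 = 47.307
  Dissatisfied, Car: 246×508/641 = 194.958
  Dissatisfied, Public transit: 246×133/641 = 51.042
Contributions (O − E)²/E:
  (121 − 132.349)²/132.349 = 0.9732
  (46 − 34.651)²/34.651 = 3.7171
  (193 − 180.693)²/180.693 = 0.8382
  (35 − 47.307)²/47.307 = 3.2017
  (194 − 194.958)²/194.958 = 0.0047
  (52 − 51.042)²/51.042 = 0.0180
χ² = 0.9732 + 3.7171 + 0.8382 + 3.2017 + 0.0047 + 0.0180 = 8.75

8.75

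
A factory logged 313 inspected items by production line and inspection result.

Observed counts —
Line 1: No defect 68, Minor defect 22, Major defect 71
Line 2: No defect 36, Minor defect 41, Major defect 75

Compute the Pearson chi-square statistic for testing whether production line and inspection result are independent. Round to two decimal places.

Row totals: 161, 152. Column totals: 104, 63, 146. Grand total N = 313.
Expected counts (row total × column total / N):
  Line 1, No defect: 161×104/313 = 53.495
  Line 1, Minor defect: 161×63/313 = 32.406
  Line 1, Major defect: 161×146/313 = 75.099
  Line 2, No defect: 152×104/313 = 50.505
  Line 2, Minor defect: 152×63/313 = 30.594
  Line 2, Major defect: 152×146/313 = 70.901
Contributions (O − E)²/E:
  (68 − 53.495)²/53.495 = 3.9330
  (22 − 32.406)²/32.406 = 3.3415
  (71 − 75.099)²/75.099 = 0.2237
  (36 − 50.505)²/50.505 = 4.1658
  (41 − 30.594)²/30.594 = 3.5394
  (75 − 70.901)²/70.901 = 0.2370
χ² = 3.9330 + 3.3415 + 0.2237 + 4.1658 + 3.5394 + 0.2370 = 15.44

15.44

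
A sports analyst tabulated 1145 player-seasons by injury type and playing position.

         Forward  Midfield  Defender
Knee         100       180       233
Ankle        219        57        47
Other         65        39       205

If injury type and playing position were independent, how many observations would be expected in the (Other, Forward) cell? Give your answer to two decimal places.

Row total (Other) = 309; column total (Forward) = 384; grand total N = 1145.
Expected count = (row total × column total) / N = 309 × 384 / 1145 = 103.63.

103.63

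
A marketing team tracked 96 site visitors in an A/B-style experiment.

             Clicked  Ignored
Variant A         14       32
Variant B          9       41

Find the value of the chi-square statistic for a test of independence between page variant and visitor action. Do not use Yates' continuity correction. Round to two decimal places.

Row totals: 46, 50. Column totals: 23, 73. Grand total N = 96.
Expected counts (row total × column total / N):
  Variant A, Clicked: 46×23/96 = 11.021
  Variant A, Ignored: 46×73/96 = 34.979
  Variant B, Clicked: 50×23/96 = 11.979
  Variant B, Ignored: 50×73/96 = 38.021
Contributions (O − E)²/E:
  (14 − 11.021)²/11.021 = 0.8052
  (32 − 34.979)²/34.979 = 0.2537
  (9 − 11.979)²/11.979 = 0.7408
  (41 − 38.021)²/38.021 = 0.2334
χ² = 0.8052 + 0.2537 + 0.7408 + 0.2334 = 2.03

2.03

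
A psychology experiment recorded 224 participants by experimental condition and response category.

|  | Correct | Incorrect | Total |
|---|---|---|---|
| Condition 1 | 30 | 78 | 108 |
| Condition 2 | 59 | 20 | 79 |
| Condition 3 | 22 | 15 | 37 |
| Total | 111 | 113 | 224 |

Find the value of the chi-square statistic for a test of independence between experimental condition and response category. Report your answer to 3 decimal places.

41.896

Grand total N = 224.
Expected counts (row total × column total / N):
  Condition 1, Correct: 108×111/224 = 53.5179
  Condition 1, Incorrect: 108×113/224 = 54.4821
  Condition 2, Correct: 79×111/224 = 39.1473
  Condition 2, Incorrect: 79×113/224 = 39.8527
  Condition 3, Correct: 37×111/224 = 18.3348
  Condition 3, Incorrect: 37×113/224 = 18.6652
Contributions (O − E)²/E:
  (30 − 53.5179)²/53.5179 = 10.3347
  (78 − 54.4821)²/54.4821 = 10.1518
  (59 − 39.1473)²/39.1473 = 10.0679
  (20 − 39.8527)²/39.8527 = 9.8897
  (22 − 18.3348)²/18.3348 = 0.7327
  (15 − 18.6652)²/18.6652 = 0.7197
χ² = 10.3347 + 10.1518 + 10.0679 + 9.8897 + 0.7327 + 0.7197 = 41.896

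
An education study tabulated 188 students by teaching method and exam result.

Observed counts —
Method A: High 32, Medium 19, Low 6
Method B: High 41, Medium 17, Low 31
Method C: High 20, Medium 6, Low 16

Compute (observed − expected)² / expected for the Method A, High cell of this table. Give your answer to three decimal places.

Row total (Method A) = 57; column total (High) = 93; N = 188.
Expected count E = 57 × 93 / 188 = 28.1968.
Contribution = (O − E)²/E = (32 − 28.1968)² / 28.1968 = 0.513.

0.513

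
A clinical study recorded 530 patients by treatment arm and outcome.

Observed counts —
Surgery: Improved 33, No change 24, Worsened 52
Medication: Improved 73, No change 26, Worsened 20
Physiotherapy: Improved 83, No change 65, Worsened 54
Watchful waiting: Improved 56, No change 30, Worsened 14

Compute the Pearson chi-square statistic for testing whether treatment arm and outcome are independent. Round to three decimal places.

48.238

Row totals: 109, 119, 202, 100. Column totals: 245, 145, 140. Grand total N = 530.
Expected counts (row total × column total / N):
  Surgery, Improved: 109×245/530 = 50.3868
  Surgery, No change: 109×145/530 = 29.8208
  Surgery, Worsened: 109×140/530 = 28.7925
  Medication, Improved: 119×245/530 = 55.0094
  Medication, No change: 119×145/530 = 32.5566
  Medication, Worsened: 119×140/530 = 31.4340
  Physiotherapy, Improved: 202×245/530 = 93.3774
  Physiotherapy, No change: 202×145/530 = 55.2642
  Physiotherapy, Worsened: 202×140/530 = 53.3585
  Watchful waiting, Improved: 100×245/530 = 46.2264
  Watchful waiting, No change: 100×145/530 = 27.3585
  Watchful waiting, Worsened: 100×140/530 = 26.4151
Contributions (O − E)²/E:
  (33 − 50.3868)²/50.3868 = 5.9996
  (24 − 29.8208)²/29.8208 = 1.1362
  (52 − 28.7925)²/28.7925 = 18.7058
  (73 − 55.0094)²/55.0094 = 5.8838
  (26 − 32.5566)²/32.5566 = 1.3204
  (20 − 31.4340)²/31.4340 = 4.1591
  (83 − 93.3774)²/93.3774 = 1.1533
  (65 − 55.2642)²/55.2642 = 1.7151
  (54 − 53.3585)²/53.3585 = 0.0077
  (56 − 46.2264)²/46.2264 = 2.0664
  (30 − 27.3585)²/27.3585 = 0.2550
  (14 − 26.4151)²/26.4151 = 5.8351
χ² = 5.9996 + 1.1362 + 18.7058 + 5.8838 + 1.3204 + 4.1591 + 1.1533 + 1.7151 + 0.0077 + 2.0664 + 0.2550 + 5.8351 = 48.238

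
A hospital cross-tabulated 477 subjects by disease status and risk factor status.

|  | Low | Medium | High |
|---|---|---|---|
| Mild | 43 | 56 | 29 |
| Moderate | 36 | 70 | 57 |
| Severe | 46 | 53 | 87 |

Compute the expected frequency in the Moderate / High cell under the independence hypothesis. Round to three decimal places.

59.117

Row total (Moderate) = 163; column total (High) = 173; grand total N = 477.
Expected count = (row total × column total) / N = 163 × 173 / 477 = 59.117.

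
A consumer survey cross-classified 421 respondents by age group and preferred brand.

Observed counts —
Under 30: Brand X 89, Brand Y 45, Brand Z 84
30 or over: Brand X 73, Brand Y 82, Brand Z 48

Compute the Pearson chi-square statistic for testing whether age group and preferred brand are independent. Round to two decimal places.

21.67

Row totals: 218, 203. Column totals: 162, 127, 132. Grand total N = 421.
Expected counts (row total × column total / N):
  Under 30, Brand X: 218×162/421 = 83.8860
  Under 30, Brand Y: 218×127/421 = 65.7625
  Under 30, Brand Z: 218×132/421 = 68.3515
  30 or over, Brand X: 203×162/421 = 78.1140
  30 or over, Brand Y: 203×127/421 = 61.2375
  30 or over, Brand Z: 203×132/421 = 63.6485
Contributions (O − E)²/E:
  (89 − 83.8860)²/83.8860 = 0.3118
  (45 − 65.7625)²/65.7625 = 6.5551
  (84 − 68.3515)²/68.3515 = 3.5826
  (73 − 78.1140)²/78.1140 = 0.3348
  (82 − 61.2375)²/61.2375 = 7.0395
  (48 − 63.6485)²/63.6485 = 3.8473
χ² = 0.3118 + 6.5551 + 3.5826 + 0.3348 + 7.0395 + 3.8473 = 21.67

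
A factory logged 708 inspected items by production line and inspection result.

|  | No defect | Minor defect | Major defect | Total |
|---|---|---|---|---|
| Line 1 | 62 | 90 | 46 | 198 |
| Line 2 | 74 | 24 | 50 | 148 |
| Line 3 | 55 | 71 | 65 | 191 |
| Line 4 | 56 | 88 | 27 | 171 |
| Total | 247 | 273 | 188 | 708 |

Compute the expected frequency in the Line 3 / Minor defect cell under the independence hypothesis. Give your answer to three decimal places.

73.648

Row total (Line 3) = 191; column total (Minor defect) = 273; grand total N = 708.
Expected count = (row total × column total) / N = 191 × 273 / 708 = 73.648.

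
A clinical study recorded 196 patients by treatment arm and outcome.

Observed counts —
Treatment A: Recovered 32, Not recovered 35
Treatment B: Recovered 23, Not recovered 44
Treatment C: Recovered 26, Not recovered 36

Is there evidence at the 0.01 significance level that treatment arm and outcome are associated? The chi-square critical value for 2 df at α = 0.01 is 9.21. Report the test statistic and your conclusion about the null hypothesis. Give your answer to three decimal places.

2.507; fail to reject H₀

Row totals: 67, 67, 62. Column totals: 81, 115. Grand total N = 196.
Expected counts (row total × column total / N):
  Treatment A, Recovered: 67×81/196 = 27.6888
  Treatment A, Not recovered: 67×115/196 = 39.3112
  Treatment B, Recovered: 67×81/196 = 27.6888
  Treatment B, Not recovered: 67×115/196 = 39.3112
  Treatment C, Recovered: 62×81/196 = 25.6224
  Treatment C, Not recovered: 62×115/196 = 36.3776
Contributions (O − E)²/E:
  (32 − 27.6888)²/27.6888 = 0.6713
  (35 − 39.3112)²/39.3112 = 0.4728
  (23 − 27.6888)²/27.6888 = 0.7940
  (44 − 39.3112)²/39.3112 = 0.5593
  (26 − 25.6224)²/25.6224 = 0.0056
  (36 − 36.3776)²/36.3776 = 0.0039
χ² = 0.6713 + 0.4728 + 0.7940 + 0.5593 + 0.0056 + 0.0039 = 2.507
df = (3−1)(2−1) = 2. Since 2.507 < 9.21, fail to reject the null hypothesis of independence at α = 0.01.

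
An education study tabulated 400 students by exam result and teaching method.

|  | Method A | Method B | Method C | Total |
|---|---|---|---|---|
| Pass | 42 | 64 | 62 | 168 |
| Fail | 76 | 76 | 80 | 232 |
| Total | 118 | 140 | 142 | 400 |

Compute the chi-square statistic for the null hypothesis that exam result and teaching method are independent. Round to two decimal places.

2.94

Grand total N = 400.
Expected counts (row total × column total / N):
  Pass, Method A: 168×118/400 = 49.560
  Pass, Method B: 168×140/400 = 58.800
  Pass, Method C: 168×142/400 = 59.640
  Fail, Method A: 232×118/400 = 68.440
  Fail, Method B: 232×140/400 = 81.200
  Fail, Method C: 232×142/400 = 82.360
Contributions (O − E)²/E:
  (42 − 49.560)²/49.560 = 1.1532
  (64 − 58.800)²/58.800 = 0.4599
  (62 − 59.640)²/59.640 = 0.0934
  (76 − 68.440)²/68.440 = 0.8351
  (76 − 81.200)²/81.200 = 0.3330
  (80 − 82.360)²/82.360 = 0.0676
χ² = 1.1532 + 0.4599 + 0.0934 + 0.8351 + 0.3330 + 0.0676 = 2.94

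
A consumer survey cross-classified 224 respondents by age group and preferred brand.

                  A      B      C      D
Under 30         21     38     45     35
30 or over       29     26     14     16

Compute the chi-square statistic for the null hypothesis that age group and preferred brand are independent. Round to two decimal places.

Row totals: 139, 85. Column totals: 50, 64, 59, 51. Grand total N = 224.
Expected counts (row total × column total / N):
  Under 30, A: 139×50/224 = 31.027
  Under 30, B: 139×64/224 = 39.714
  Under 30, C: 139×59/224 = 36.612
  Under 30, D: 139×51/224 = 31.647
  30 or over, A: 85×50/224 = 18.973
  30 or over, B: 85×64/224 = 24.286
  30 or over, C: 85×59/224 = 22.388
  30 or over, D: 85×51/224 = 19.353
Contributions (O − E)²/E:
  (21 − 31.027)²/31.027 = 3.2404
  (38 − 39.714)²/39.714 = 0.0740
  (45 − 36.612)²/36.612 = 1.9217
  (35 − 31.647)²/31.647 = 0.3553
  (29 − 18.973)²/18.973 = 5.2991
  (26 − 24.286)²/24.286 = 0.1210
  (14 − 22.388)²/22.388 = 3.1427
  (16 − 19.353)²/19.353 = 0.5809
χ² = 3.2404 + 0.0740 + 1.9217 + 0.3553 + 5.2991 + 0.1210 + 3.1427 + 0.5809 = 14.74

14.74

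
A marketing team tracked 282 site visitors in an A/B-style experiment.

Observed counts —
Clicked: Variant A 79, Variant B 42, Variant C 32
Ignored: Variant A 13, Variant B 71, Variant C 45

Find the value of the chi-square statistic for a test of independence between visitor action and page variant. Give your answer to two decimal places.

Row totals: 153, 129. Column totals: 92, 113, 77. Grand total N = 282.
Expected counts (row total × column total / N):
  Clicked, Variant A: 153×92/282 = 49.915
  Clicked, Variant B: 153×113/282 = 61.309
  Clicked, Variant C: 153×77/282 = 41.777
  Ignored, Variant A: 129×92/282 = 42.085
  Ignored, Variant B: 129×113/282 = 51.691
  Ignored, Variant C: 129×77/282 = 35.223
Contributions (O − E)²/E:
  (79 − 49.915)²/49.915 = 16.9476
  (42 − 61.309)²/61.309 = 6.0813
  (32 − 41.777)²/41.777 = 2.2881
  (13 − 42.085)²/42.085 = 20.1007
  (71 − 51.691)²/51.691 = 7.2128
  (45 − 35.223)²/35.223 = 2.7138
χ² = 16.9476 + 6.0813 + 2.2881 + 20.1007 + 7.2128 + 2.7138 = 55.34

55.34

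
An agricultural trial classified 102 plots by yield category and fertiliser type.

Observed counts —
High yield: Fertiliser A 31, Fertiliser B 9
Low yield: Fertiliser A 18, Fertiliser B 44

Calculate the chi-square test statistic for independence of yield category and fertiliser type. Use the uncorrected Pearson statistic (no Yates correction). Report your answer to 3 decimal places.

22.882

Row totals: 40, 62. Column totals: 49, 53. Grand total N = 102.
Expected counts (row total × column total / N):
  High yield, Fertiliser A: 40×49/102 = 19.2157
  High yield, Fertiliser B: 40×53/102 = 20.7843
  Low yield, Fertiliser A: 62×49/102 = 29.7843
  Low yield, Fertiliser B: 62×53/102 = 32.2157
Contributions (O − E)²/E:
  (31 − 19.2157)²/19.2157 = 7.2269
  (9 − 20.7843)²/20.7843 = 6.6815
  (18 − 29.7843)²/29.7843 = 4.6625
  (44 − 32.2157)²/32.2157 = 4.3106
χ² = 7.2269 + 6.6815 + 4.6625 + 4.3106 = 22.882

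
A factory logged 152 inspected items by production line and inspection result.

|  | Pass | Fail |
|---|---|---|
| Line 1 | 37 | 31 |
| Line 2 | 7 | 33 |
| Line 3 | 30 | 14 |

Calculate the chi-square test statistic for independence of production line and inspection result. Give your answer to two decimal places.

Row totals: 68, 40, 44. Column totals: 74, 78. Grand total N = 152.
Expected counts (row total × column total / N):
  Line 1, Pass: 68×74/152 = 33.105
  Line 1, Fail: 68×78/152 = 34.895
  Line 2, Pass: 40×74/152 = 19.474
  Line 2, Fail: 40×78/152 = 20.526
  Line 3, Pass: 44×74/152 = 21.421
  Line 3, Fail: 44×78/152 = 22.579
Contributions (O − E)²/E:
  (37 − 33.105)²/33.105 = 0.4583
  (31 − 34.895)²/34.895 = 0.4348
  (7 − 19.474)²/19.474 = 7.9902
  (33 − 20.526)²/20.526 = 7.5807
  (30 − 21.421)²/21.421 = 3.4358
  (14 − 22.579)²/22.579 = 3.2596
χ² = 0.4583 + 0.4348 + 7.9902 + 7.5807 + 3.4358 + 3.2596 = 23.16

23.16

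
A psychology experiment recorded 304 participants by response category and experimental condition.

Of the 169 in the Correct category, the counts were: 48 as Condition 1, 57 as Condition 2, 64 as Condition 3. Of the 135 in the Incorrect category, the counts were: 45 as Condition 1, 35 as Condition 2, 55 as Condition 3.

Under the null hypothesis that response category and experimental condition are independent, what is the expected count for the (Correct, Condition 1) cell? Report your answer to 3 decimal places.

Row total (Correct) = 169; column total (Condition 1) = 93; grand total N = 304.
Expected count = (row total × column total) / N = 169 × 93 / 304 = 51.701.

51.701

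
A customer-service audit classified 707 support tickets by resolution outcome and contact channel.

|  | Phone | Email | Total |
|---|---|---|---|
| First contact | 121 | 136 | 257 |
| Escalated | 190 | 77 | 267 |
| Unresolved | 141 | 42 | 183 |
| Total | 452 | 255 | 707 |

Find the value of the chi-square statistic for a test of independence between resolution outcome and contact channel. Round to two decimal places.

51.35

Grand total N = 707.
Expected counts (row total × column total / N):
  First contact, Phone: 257×452/707 = 164.306
  First contact, Email: 257×255/707 = 92.694
  Escalated, Phone: 267×452/707 = 170.699
  Escalated, Email: 267×255/707 = 96.301
  Unresolved, Phone: 183×452/707 = 116.996
  Unresolved, Email: 183×255/707 = 66.004
Contributions (O − E)²/E:
  (121 − 164.306)²/164.306 = 11.4141
  (136 − 92.694)²/92.694 = 20.2323
  (190 − 170.699)²/170.699 = 2.1824
  (77 − 96.301)²/96.301 = 3.8684
  (141 − 116.996)²/116.996 = 4.9249
  (42 − 66.004)²/66.004 = 8.7297
χ² = 11.4141 + 20.2323 + 2.1824 + 3.8684 + 4.9249 + 8.7297 = 51.35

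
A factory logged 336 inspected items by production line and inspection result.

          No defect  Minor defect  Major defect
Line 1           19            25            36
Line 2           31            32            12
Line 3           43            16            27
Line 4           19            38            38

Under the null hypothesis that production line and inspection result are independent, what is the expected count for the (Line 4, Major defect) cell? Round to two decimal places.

Row total (Line 4) = 95; column total (Major defect) = 113; grand total N = 336.
Expected count = (row total × column total) / N = 95 × 113 / 336 = 31.95.

31.95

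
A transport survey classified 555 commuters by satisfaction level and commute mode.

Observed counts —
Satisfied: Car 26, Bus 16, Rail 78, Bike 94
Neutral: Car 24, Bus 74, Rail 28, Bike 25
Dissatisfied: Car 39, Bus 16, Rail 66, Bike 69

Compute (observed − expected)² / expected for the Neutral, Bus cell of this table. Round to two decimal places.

Row total (Neutral) = 151; column total (Bus) = 106; N = 555.
Expected count E = 151 × 106 / 555 = 28.840.
Contribution = (O − E)²/E = (74 − 28.840)² / 28.840 = 70.72.

70.72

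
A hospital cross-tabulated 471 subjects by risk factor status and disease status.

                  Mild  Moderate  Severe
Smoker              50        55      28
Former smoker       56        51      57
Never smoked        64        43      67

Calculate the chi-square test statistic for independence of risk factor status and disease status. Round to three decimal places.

14.496

Row totals: 133, 164, 174. Column totals: 170, 149, 152. Grand total N = 471.
Expected counts (row total × column total / N):
  Smoker, Mild: 133×170/471 = 48.0042
  Smoker, Moderate: 133×149/471 = 42.0743
  Smoker, Severe: 133×152/471 = 42.9214
  Former smoker, Mild: 164×170/471 = 59.1932
  Former smoker, Moderate: 164×149/471 = 51.8811
  Former smoker, Severe: 164×152/471 = 52.9257
  Never smoked, Mild: 174×170/471 = 62.8025
  Never smoked, Moderate: 174×149/471 = 55.0446
  Never smoked, Severe: 174×152/471 = 56.1529
Contributions (O − E)²/E:
  (50 − 48.0042)²/48.0042 = 0.0830
  (55 − 42.0743)²/42.0743 = 3.9709
  (28 − 42.9214)²/42.9214 = 5.1873
  (56 − 59.1932)²/59.1932 = 0.1723
  (51 − 51.8811)²/51.8811 = 0.0150
  (57 − 52.9257)²/52.9257 = 0.3136
  (64 − 62.8025)²/62.8025 = 0.0228
  (43 − 55.0446)²/55.0446 = 2.6355
  (67 − 56.1529)²/56.1529 = 2.0953
χ² = 0.0830 + 3.9709 + 5.1873 + 0.1723 + 0.0150 + 0.3136 + 0.0228 + 2.6355 + 2.0953 = 14.496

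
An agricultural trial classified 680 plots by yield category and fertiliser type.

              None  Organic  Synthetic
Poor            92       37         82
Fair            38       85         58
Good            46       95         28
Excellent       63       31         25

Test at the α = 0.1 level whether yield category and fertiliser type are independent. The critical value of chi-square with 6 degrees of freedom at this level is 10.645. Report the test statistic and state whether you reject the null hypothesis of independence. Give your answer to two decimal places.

Row totals: 211, 181, 169, 119. Column totals: 239, 248, 193. Grand total N = 680.
Expected counts (row total × column total / N):
  Poor, None: 211×239/680 = 74.160
  Poor, Organic: 211×248/680 = 76.953
  Poor, Synthetic: 211×193/680 = 59.887
  Fair, None: 181×239/680 = 63.616
  Fair, Organic: 181×248/680 = 66.012
  Fair, Synthetic: 181×193/680 = 51.372
  Good, None: 169×239/680 = 59.399
  Good, Organic: 169×248/680 = 61.635
  Good, Synthetic: 169×193/680 = 47.966
  Excellent, None: 119×239/680 = 41.825
  Excellent, Organic: 119×248/680 = 43.400
  Excellent, Synthetic: 119×193/680 = 33.775
Contributions (O − E)²/E:
  (92 − 74.160)²/74.160 = 4.2916
  (37 − 76.953)²/76.953 = 20.7431
  (82 − 59.887)²/59.887 = 8.1651
  (38 − 63.616)²/63.616 = 10.3147
  (85 − 66.012)²/66.012 = 5.4618
  (58 − 51.372)²/51.372 = 0.8551
  (46 − 59.399)²/59.399 = 3.0225
  (95 − 61.635)²/61.635 = 18.0615
  (28 − 47.966)²/47.966 = 8.3109
  (63 − 41.825)²/41.825 = 10.7204
  (31 − 43.400)²/43.400 = 3.5429
  (25 − 33.775)²/33.775 = 2.2798
χ² = 4.2916 + 20.7431 + 8.1651 + 10.3147 + 5.4618 + 0.8551 + 3.0225 + 18.0615 + 8.3109 + 10.7204 + 3.5429 + 2.2798 = 95.77
df = (4−1)(3−1) = 6. Since 95.77 > 10.645, reject the null hypothesis of independence at α = 0.1.

95.77; reject H₀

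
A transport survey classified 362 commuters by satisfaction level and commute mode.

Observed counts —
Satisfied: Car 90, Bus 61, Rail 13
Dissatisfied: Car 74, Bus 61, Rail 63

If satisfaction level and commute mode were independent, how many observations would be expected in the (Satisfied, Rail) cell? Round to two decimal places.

34.43

Row total (Satisfied) = 164; column total (Rail) = 76; grand total N = 362.
Expected count = (row total × column total) / N = 164 × 76 / 362 = 34.43.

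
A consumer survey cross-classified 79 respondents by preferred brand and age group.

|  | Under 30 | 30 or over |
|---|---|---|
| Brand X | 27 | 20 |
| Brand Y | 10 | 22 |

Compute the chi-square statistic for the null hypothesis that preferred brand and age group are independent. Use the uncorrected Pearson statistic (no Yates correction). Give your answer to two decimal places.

Row totals: 47, 32. Column totals: 37, 42. Grand total N = 79.
Expected counts (row total × column total / N):
  Brand X, Under 30: 47×37/79 = 22.013
  Brand X, 30 or over: 47×42/79 = 24.987
  Brand Y, Under 30: 32×37/79 = 14.987
  Brand Y, 30 or over: 32×42/79 = 17.013
Contributions (O − E)²/E:
  (27 − 22.013)²/22.013 = 1.1298
  (20 − 24.987)²/24.987 = 0.9953
  (10 − 14.987)²/14.987 = 1.6594
  (22 − 17.013)²/17.013 = 1.4618
χ² = 1.1298 + 0.9953 + 1.6594 + 1.4618 = 5.25

5.25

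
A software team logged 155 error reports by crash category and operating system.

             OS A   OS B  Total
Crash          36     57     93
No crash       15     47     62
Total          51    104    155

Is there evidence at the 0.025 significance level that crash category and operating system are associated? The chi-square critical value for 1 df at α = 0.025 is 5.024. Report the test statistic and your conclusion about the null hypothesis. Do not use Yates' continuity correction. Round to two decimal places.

3.55; fail to reject H₀

Grand total N = 155.
Expected counts (row total × column total / N):
  Crash, OS A: 93×51/155 = 30.600
  Crash, OS B: 93×104/155 = 62.400
  No crash, OS A: 62×51/155 = 20.400
  No crash, OS B: 62×104/155 = 41.600
Contributions (O − E)²/E:
  (36 − 30.600)²/30.600 = 0.9529
  (57 − 62.400)²/62.400 = 0.4673
  (15 − 20.400)²/20.400 = 1.4294
  (47 − 41.600)²/41.600 = 0.7010
χ² = 0.9529 + 0.4673 + 1.4294 + 0.7010 = 3.55
df = (2−1)(2−1) = 1. Since 3.55 < 5.024, fail to reject the null hypothesis of independence at α = 0.025.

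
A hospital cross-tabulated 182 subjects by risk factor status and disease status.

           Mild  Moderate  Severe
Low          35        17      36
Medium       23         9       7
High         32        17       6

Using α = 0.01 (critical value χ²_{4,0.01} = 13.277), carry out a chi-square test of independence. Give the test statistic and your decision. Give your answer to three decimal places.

Row totals: 88, 39, 55. Column totals: 90, 43, 49. Grand total N = 182.
Expected counts (row total × column total / N):
  Low, Mild: 88×90/182 = 43.5165
  Low, Moderate: 88×43/182 = 20.7912
  Low, Severe: 88×49/182 = 23.6923
  Medium, Mild: 39×90/182 = 19.2857
  Medium, Moderate: 39×43/182 = 9.2143
  Medium, Severe: 39×49/182 = 10.5000
  High, Mild: 55×90/182 = 27.1978
  High, Moderate: 55×43/182 = 12.9945
  High, Severe: 55×49/182 = 14.8077
Contributions (O − E)²/E:
  (35 − 43.5165)²/43.5165 = 1.6667
  (17 − 20.7912)²/20.7912 = 0.6913
  (36 − 23.6923)²/23.6923 = 6.3936
  (23 − 19.2857)²/19.2857 = 0.7153
  (9 − 9.2143)²/9.2143 = 0.0050
  (7 − 10.5000)²/10.5000 = 1.1667
  (32 − 27.1978)²/27.1978 = 0.8479
  (17 − 12.9945)²/12.9945 = 1.2347
  (6 − 14.8077)²/14.8077 = 5.2389
χ² = 1.6667 + 0.6913 + 6.3936 + 0.7153 + 0.0050 + 1.1667 + 0.8479 + 1.2347 + 5.2389 = 17.960
df = (3−1)(3−1) = 4. Since 17.960 > 13.277, reject the null hypothesis of independence at α = 0.01.

17.960; reject H₀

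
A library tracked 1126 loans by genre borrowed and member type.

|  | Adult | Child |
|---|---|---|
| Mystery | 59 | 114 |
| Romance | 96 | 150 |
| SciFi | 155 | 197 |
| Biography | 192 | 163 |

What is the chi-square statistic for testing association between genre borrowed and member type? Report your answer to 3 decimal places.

23.780

Row totals: 173, 246, 352, 355. Column totals: 502, 624. Grand total N = 1126.
Expected counts (row total × column total / N):
  Mystery, Adult: 173×502/1126 = 77.1279
  Mystery, Child: 173×624/1126 = 95.8721
  Romance, Adult: 246×502/1126 = 109.6732
  Romance, Child: 246×624/1126 = 136.3268
  SciFi, Adult: 352×502/1126 = 156.9307
  SciFi, Child: 352×624/1126 = 195.0693
  Biography, Adult: 355×502/1126 = 158.2682
  Biography, Child: 355×624/1126 = 196.7318
Contributions (O − E)²/E:
  (59 − 77.1279)²/77.1279 = 4.2607
  (114 − 95.8721)²/95.8721 = 3.4277
  (96 − 109.6732)²/109.6732 = 1.7047
  (150 − 136.3268)²/136.3268 = 1.3714
  (155 − 156.9307)²/156.9307 = 0.0238
  (197 − 195.0693)²/195.0693 = 0.0191
  (192 − 158.2682)²/158.2682 = 7.1893
  (163 − 196.7318)²/196.7318 = 5.7837
χ² = 4.2607 + 3.4277 + 1.7047 + 1.3714 + 0.0238 + 0.0191 + 7.1893 + 5.7837 = 23.780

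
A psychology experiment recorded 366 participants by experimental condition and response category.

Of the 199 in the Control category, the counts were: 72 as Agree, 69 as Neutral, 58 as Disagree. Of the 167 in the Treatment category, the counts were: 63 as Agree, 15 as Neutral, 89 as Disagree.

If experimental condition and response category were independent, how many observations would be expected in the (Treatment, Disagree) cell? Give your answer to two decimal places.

67.07

Row total (Treatment) = 167; column total (Disagree) = 147; grand total N = 366.
Expected count = (row total × column total) / N = 167 × 147 / 366 = 67.07.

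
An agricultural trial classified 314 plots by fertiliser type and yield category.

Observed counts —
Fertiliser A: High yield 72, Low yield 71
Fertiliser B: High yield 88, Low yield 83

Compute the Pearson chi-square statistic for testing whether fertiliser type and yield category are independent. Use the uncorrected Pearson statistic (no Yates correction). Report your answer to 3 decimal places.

Row totals: 143, 171. Column totals: 160, 154. Grand total N = 314.
Expected counts (row total × column total / N):
  Fertiliser A, High yield: 143×160/314 = 72.8662
  Fertiliser A, Low yield: 143×154/314 = 70.1338
  Fertiliser B, High yield: 171×160/314 = 87.1338
  Fertiliser B, Low yield: 171×154/314 = 83.8662
Contributions (O − E)²/E:
  (72 − 72.8662)²/72.8662 = 0.0103
  (71 − 70.1338)²/70.1338 = 0.0107
  (88 − 87.1338)²/87.1338 = 0.0086
  (83 − 83.8662)²/83.8662 = 0.0089
χ² = 0.0103 + 0.0107 + 0.0086 + 0.0089 = 0.039

0.039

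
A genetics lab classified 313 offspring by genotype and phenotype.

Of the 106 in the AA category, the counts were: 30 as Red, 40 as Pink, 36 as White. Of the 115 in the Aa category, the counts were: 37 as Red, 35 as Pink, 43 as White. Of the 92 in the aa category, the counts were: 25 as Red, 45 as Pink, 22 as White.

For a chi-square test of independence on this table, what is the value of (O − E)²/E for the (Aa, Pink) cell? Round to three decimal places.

Row total (Aa) = 115; column total (Pink) = 120; N = 313.
Expected count E = 115 × 120 / 313 = 44.0895.
Contribution = (O − E)²/E = (35 − 44.0895)² / 44.0895 = 1.874.

1.874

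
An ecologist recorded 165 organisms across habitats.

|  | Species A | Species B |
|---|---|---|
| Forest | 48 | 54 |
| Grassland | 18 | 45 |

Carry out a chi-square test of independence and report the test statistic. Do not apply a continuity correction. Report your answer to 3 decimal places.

5.546

Row totals: 102, 63. Column totals: 66, 99. Grand total N = 165.
Expected counts (row total × column total / N):
  Forest, Species A: 102×66/165 = 40.8000
  Forest, Species B: 102×99/165 = 61.2000
  Grassland, Species A: 63×66/165 = 25.2000
  Grassland, Species B: 63×99/165 = 37.8000
Contributions (O − E)²/E:
  (48 − 40.8000)²/40.8000 = 1.2706
  (54 − 61.2000)²/61.2000 = 0.8471
  (18 − 25.2000)²/25.2000 = 2.0571
  (45 − 37.8000)²/37.8000 = 1.3714
χ² = 1.2706 + 0.8471 + 2.0571 + 1.3714 = 5.546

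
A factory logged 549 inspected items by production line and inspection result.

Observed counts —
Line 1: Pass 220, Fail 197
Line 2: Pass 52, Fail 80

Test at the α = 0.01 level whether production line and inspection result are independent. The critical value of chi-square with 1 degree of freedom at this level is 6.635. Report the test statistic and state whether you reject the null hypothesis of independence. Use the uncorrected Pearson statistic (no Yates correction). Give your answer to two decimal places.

Row totals: 417, 132. Column totals: 272, 277. Grand total N = 549.
Expected counts (row total × column total / N):
  Line 1, Pass: 417×272/549 = 206.601
  Line 1, Fail: 417×277/549 = 210.399
  Line 2, Pass: 132×272/549 = 65.399
  Line 2, Fail: 132×277/549 = 66.601
Contributions (O − E)²/E:
  (220 − 206.601)²/206.601 = 0.8690
  (197 − 210.399)²/210.399 = 0.8533
  (52 − 65.399)²/65.399 = 2.7452
  (80 − 66.601)²/66.601 = 2.6957
χ² = 0.8690 + 0.8533 + 2.7452 + 2.6957 = 7.16
df = (2−1)(2−1) = 1. Since 7.16 > 6.635, reject the null hypothesis of independence at α = 0.01.

7.16; reject H₀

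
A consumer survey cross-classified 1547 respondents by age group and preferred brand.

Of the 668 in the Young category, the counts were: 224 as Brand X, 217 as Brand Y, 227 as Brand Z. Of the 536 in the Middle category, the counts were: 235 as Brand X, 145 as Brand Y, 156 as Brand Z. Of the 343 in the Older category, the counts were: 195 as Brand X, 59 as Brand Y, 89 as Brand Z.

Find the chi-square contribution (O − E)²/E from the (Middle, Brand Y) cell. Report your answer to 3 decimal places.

0.005

Row total (Middle) = 536; column total (Brand Y) = 421; N = 1547.
Expected count E = 536 × 421 / 1547 = 145.8668.
Contribution = (O − E)²/E = (145 − 145.8668)² / 145.8668 = 0.005.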